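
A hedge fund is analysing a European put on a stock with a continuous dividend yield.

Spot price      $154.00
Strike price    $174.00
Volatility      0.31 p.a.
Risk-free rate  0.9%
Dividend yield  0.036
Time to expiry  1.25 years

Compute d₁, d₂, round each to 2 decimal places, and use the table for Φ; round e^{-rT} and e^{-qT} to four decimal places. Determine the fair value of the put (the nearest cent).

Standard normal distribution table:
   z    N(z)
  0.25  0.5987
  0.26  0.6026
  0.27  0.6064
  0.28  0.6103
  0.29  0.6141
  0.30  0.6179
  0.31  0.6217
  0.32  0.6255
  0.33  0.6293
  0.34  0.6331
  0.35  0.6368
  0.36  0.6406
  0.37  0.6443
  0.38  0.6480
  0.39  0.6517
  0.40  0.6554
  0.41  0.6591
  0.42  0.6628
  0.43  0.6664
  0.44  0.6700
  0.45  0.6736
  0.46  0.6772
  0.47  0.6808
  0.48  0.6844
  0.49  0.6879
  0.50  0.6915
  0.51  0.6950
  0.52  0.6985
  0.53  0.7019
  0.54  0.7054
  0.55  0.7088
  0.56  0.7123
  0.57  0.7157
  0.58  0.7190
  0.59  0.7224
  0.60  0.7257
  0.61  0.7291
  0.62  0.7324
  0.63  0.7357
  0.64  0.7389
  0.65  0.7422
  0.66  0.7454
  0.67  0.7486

$36.16

σ√T = 0.31 × 1.1180 = 0.3466
d₁ = [ln(154/174) + (0.009 − 0.036 + 0.31²/2)·1.25] / 0.3466 = [-0.1221 + 0.0263] / 0.3466 = -0.2764 ≈ -0.28
d₂ = d₁ − σ√T = -0.2764 − 0.3466 = -0.6230 ≈ -0.62
e^(−qT) = e^(−0.036·1.25) = 0.9560;  e^(−rT) = e^(−0.009·1.25) = 0.9888
N(−d₂) = N(0.62) = 0.7324;  N(−d₁) = N(0.28) = 0.6103
P = 174·0.9888·0.7324 − 154·0.9560·0.6103 = 126.0103 − 89.8508 = 36.1595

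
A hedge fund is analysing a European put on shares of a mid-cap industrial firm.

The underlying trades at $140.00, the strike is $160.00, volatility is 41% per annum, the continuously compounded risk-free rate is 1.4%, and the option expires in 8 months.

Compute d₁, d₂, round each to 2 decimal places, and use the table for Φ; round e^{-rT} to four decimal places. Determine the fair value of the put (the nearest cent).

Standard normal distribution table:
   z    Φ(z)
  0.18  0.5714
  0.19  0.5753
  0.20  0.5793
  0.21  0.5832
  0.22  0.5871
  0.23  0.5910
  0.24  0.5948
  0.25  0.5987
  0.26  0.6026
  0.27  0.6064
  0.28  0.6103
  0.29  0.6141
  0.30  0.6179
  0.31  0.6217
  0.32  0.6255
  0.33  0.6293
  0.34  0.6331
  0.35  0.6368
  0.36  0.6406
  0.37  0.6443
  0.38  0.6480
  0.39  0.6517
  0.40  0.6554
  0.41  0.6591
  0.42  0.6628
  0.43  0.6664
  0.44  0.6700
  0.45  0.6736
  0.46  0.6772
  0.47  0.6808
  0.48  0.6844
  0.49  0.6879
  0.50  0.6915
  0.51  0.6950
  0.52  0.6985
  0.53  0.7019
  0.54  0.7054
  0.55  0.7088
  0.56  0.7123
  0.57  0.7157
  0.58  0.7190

σ√T = 0.41 × 0.8165 = 0.3348
ln(S/K) + (r + σ²/2)T = ln(140/160) + (0.014 + 0.41²/2)·0.6667 = -0.1335 + 0.0654 = -0.0682
d₁ = -0.0682 / 0.3348 = -0.2036 ≈ -0.20
d₂ = d₁ − σ√T = -0.2036 − 0.3348 = -0.5384 ≈ -0.54
exp(−rT) = exp(−0.014·0.6667) = 0.9907
N(−d₂) = N(0.54) = 0.7054;  N(−d₁) = N(0.20) = 0.5793
P = 160·0.9907·0.7054 − 140·0.5793 = 111.8144 − 81.1020 = 30.7124

$30.71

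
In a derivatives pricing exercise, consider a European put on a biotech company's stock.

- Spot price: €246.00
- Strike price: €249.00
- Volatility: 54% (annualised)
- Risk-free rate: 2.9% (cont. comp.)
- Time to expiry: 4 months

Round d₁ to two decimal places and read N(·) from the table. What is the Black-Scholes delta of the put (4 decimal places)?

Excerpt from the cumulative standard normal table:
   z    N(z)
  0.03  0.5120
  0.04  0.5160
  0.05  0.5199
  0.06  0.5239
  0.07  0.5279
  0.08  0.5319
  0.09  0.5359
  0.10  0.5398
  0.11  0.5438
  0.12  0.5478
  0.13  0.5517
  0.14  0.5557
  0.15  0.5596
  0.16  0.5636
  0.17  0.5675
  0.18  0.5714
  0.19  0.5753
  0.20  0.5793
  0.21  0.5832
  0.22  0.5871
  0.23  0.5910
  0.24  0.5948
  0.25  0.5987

σ√T = 0.54·√0.3333 = 0.3118
d₁ = [ln(246/249) + (0.029 + 0.54²/2)·0.3333] / 0.3118 = [-0.0121 + 0.0583] / 0.3118 = 0.1480 which rounds to 0.15
N(d₁) = N(0.15) = 0.5596
Δ_put = N(d₁) − 1 = 0.5596 − 1 = -0.4404

-0.4404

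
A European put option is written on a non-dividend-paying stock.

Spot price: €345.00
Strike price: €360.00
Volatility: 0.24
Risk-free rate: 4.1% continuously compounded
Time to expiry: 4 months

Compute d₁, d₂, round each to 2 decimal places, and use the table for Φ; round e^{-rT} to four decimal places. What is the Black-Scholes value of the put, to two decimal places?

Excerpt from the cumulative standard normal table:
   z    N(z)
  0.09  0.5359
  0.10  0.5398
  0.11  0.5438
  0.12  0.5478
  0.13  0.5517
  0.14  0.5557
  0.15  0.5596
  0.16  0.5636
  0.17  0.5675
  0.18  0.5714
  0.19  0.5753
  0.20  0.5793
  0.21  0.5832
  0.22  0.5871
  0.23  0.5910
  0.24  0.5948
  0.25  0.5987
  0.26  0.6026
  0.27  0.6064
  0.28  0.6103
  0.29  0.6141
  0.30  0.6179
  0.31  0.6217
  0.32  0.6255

σ√T = 0.24·√0.3333 = 0.1386
d₁ = [ln(345/360) + (0.041 + 0.24²/2)·0.3333] / 0.1386 = [-0.0426 + 0.0233] / 0.1386 = -0.1392 → -0.14
d₂ = d₁ − σ√T = -0.1392 − 0.1386 = -0.2778 → -0.28
e^(−rT) = e^(−0.041·0.3333) = 0.9864
N(−d₂) = N(0.28) = 0.6103;  N(−d₁) = N(0.14) = 0.5557
P = 360·0.9864·0.6103 − 345·0.5557 = 216.7200 − 191.7165 = 25.0035

€25.00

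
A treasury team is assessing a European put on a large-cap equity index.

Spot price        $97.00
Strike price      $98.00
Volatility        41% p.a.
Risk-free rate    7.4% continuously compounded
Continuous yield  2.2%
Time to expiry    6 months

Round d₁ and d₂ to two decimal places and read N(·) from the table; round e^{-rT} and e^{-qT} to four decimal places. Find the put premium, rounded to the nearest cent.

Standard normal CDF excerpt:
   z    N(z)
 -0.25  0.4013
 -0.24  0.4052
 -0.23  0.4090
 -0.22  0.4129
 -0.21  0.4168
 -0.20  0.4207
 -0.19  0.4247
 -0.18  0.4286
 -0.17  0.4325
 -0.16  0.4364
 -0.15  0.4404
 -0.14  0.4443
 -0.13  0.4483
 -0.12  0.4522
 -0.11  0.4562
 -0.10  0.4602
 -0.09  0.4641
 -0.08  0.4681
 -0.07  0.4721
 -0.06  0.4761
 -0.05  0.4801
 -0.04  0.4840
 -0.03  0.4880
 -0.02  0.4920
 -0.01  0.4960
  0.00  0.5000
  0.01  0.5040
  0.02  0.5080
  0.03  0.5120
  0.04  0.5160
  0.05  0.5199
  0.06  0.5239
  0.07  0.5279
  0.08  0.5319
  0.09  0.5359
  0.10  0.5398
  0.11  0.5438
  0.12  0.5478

T = 0.5;  σ√T = 0.2899
d₁ = [ln(97/98) + (0.074 − 0.022 + ½·0.41²)·0.5] / (σ√T) = (-0.0103 + 0.0680) / 0.2899 = 0.1993 ≈ 0.20
d₂ = 0.1993 − 0.2899 = -0.0907 ≈ -0.09
e^(−qT) = e^(−0.022·0.5) = 0.9891;  e^(−rT) = e^(−0.074·0.5) = 0.9637
P = 98·0.9637·N(0.09) − 97·0.9891·N(-0.20) = 98·0.9637·0.5359 − 97·0.9891·0.4207 = 50.6118 − 40.3631 = 10.2487

$10.25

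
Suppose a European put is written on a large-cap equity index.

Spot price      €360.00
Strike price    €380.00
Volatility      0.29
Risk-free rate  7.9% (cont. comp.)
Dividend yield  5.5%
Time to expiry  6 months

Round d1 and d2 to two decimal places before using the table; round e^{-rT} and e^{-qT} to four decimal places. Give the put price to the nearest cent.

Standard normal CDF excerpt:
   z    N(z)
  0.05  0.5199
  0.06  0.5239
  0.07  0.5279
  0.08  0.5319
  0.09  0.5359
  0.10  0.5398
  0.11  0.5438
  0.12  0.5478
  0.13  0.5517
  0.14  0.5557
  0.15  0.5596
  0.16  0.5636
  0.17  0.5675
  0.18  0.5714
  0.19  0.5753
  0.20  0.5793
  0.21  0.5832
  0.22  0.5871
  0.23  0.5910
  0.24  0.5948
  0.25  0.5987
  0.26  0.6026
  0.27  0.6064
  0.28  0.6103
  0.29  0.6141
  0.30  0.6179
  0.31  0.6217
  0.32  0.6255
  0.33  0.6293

T = 0.5;  σ√T = 0.2051
d₁ = [ln(360/380) + (0.079 − 0.055 + 0.29²/2)·0.5] / 0.2051 = [-0.0541 + 0.0330] / 0.2051 = -0.1026 ≈ -0.10
d₂ = d₁ − σ√T = -0.1026 − 0.2051 = -0.3077 ≈ -0.31
exp(−qT) = exp(−0.055·0.5) = 0.9729;  exp(−rT) = exp(−0.079·0.5) = 0.9613
N(−d₂) = N(0.31) = 0.6217;  N(−d₁) = N(0.10) = 0.5398
P = 380·0.9613·0.6217 − 360·0.9729·0.5398 = 227.1033 − 189.0617 = 38.0416

€38.04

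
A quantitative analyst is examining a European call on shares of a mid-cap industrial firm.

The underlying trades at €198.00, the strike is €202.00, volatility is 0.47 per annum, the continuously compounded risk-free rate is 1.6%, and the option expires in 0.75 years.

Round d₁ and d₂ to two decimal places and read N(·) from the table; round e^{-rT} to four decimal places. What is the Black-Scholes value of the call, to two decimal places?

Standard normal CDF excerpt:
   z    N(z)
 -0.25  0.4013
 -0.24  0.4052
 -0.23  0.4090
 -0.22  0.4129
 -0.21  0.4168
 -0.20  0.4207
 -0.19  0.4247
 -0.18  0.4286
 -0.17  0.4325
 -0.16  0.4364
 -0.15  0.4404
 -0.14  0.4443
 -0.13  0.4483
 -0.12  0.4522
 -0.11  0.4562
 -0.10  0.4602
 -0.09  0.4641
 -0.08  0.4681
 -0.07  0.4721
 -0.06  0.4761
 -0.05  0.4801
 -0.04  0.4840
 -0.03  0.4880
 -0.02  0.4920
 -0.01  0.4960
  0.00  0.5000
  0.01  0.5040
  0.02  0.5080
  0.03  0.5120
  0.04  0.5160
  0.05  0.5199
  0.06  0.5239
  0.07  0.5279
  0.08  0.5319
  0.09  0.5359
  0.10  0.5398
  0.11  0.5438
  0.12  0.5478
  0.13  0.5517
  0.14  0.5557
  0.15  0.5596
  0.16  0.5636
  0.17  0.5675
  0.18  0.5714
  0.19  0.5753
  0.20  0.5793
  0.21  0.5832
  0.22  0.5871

T = 0.75;  σ√T = 0.4070
ln(S/K) + (r + σ²/2)T = ln(198/202) + (0.016 + 0.47²/2)·0.75 = -0.0200 + 0.0948 = 0.0748
d₁ = 0.0748 / 0.4070 = 0.1839 ≈ 0.18
d₂ = d₁ − σ√T = 0.1839 − 0.4070 = -0.2232 ≈ -0.22
exp(−rT) = exp(−0.016·0.75) = 0.9881
C = 198·N(0.18) − 202·0.9881·N(-0.22) = 198·0.5714 − 202·0.9881·0.4129 = 113.1372 − 82.4133 = 30.7239

€30.72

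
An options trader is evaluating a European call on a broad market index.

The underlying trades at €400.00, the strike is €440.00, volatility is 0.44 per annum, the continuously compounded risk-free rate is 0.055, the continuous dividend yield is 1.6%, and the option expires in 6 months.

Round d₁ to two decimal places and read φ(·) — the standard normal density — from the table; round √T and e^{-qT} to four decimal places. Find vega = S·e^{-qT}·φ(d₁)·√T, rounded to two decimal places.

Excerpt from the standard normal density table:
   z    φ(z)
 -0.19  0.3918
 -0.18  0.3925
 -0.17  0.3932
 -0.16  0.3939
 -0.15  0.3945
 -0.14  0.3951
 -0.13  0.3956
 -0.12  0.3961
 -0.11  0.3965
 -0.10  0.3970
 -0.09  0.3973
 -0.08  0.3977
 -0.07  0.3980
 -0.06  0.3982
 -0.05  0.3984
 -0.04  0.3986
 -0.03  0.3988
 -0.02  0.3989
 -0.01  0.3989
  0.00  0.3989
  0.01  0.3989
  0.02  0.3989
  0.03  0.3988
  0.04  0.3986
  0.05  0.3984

111.47

σ√T = 0.44·√0.5 = 0.3111
d₁ = [ln(400/440) + (0.055 − 0.016 + ½·0.44²)·0.5] / (σ√T) = (-0.0953 + 0.0679) / 0.3111 = -0.0881 which rounds to -0.09
√T = √0.5 = 0.7071
φ(d₁) = φ(-0.09) = 0.3973
e^(−qT) = e^(−0.016·0.5) = 0.9920
vega = S·e^(−qT)·φ(d₁)·√T = 400·0.9920·0.3973·0.7071 = 111.4734
(Vega is the same for a European call and put with the same parameters.)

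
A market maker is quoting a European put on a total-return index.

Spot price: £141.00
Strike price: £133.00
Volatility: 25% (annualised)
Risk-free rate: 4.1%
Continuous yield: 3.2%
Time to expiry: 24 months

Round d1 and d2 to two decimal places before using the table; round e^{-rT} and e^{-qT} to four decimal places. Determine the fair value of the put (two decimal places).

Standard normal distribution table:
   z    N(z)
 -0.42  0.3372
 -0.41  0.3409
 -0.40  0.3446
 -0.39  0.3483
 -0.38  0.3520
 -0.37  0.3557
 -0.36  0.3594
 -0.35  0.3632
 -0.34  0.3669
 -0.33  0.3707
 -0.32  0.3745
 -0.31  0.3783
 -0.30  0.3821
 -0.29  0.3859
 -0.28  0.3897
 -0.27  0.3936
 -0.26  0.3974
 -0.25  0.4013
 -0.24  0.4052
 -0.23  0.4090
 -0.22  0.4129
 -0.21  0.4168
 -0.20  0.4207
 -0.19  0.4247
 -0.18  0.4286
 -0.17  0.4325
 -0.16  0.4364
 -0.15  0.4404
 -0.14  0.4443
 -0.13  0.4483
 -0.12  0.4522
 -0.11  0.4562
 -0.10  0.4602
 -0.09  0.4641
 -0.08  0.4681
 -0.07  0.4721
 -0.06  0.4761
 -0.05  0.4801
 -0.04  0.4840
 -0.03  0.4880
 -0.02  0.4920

σ√T = 0.25·√2 = 0.3536
d₁ = [ln(141/133) + (0.041 − 0.032 + 0.25²/2)·2] / 0.3536 = [0.0584 + 0.0805] / 0.3536 = 0.3929 → 0.39
d₂ = d₁ − σ√T = 0.3929 − 0.3536 = 0.0393 → 0.04
e^(−qT) = e^(−0.032·2) = 0.9380;  e^(−rT) = e^(−0.041·2) = 0.9213
N(−d₂) = N(-0.04) = 0.4840;  N(−d₁) = N(-0.39) = 0.3483
P = 133·0.9213·0.4840 − 141·0.9380·0.3483 = 59.3059 − 46.0655 = 13.2405

£13.24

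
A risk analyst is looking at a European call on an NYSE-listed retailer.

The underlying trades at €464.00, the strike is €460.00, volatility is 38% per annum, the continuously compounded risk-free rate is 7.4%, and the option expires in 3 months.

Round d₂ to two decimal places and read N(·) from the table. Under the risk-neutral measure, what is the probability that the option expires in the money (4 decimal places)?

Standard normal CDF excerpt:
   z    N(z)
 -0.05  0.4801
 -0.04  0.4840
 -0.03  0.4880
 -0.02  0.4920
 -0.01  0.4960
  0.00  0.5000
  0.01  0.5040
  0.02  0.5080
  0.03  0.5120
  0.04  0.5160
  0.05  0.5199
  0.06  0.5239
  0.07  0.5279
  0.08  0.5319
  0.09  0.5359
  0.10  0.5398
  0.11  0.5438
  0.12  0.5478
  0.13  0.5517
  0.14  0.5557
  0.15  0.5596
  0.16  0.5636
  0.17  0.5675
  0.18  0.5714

0.5199

σ√T = 0.38 × 0.5000 = 0.1900
d₁ = [ln(464/460) + (0.074 + 0.38²/2)·0.25] / 0.1900 = [0.0087 + 0.0365] / 0.1900 = 0.2379 → 0.24
d₂ = d₁ − σ√T = 0.2379 − 0.1900 = 0.0479 → 0.05
Pr(exercise) under Q = N(d₂) = 0.5199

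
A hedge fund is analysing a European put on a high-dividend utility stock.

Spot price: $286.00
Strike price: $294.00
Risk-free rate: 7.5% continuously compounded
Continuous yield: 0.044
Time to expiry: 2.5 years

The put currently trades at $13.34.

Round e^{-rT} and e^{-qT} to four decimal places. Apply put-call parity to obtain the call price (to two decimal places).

$25.81

exp(−qT) = exp(−0.044·2.5) = 0.8958;  exp(−rT) = exp(−0.075·2.5) = 0.8290
Put-call parity: C − P = S·e^(−qT) − K·e^(−rT) = 286·0.8958 − 294·0.8290 = 256.1988 − 243.7260 = 12.4728
C = P + (C − P) = 13.34 + (12.4728) = 25.8128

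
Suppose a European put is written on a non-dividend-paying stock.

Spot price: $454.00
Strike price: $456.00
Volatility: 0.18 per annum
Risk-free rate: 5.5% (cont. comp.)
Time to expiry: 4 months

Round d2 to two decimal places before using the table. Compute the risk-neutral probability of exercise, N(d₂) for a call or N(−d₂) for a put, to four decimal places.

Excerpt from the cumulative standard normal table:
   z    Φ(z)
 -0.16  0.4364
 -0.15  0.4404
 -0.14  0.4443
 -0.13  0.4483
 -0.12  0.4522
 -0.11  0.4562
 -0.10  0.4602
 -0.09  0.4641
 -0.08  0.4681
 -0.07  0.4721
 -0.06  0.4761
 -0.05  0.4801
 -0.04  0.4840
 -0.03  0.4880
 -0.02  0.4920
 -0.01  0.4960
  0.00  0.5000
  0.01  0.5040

T = 0.3333;  σ√T = 0.1039
d₁ = [ln(454/456) + (0.055 + 0.18²/2)·0.3333] / 0.1039 = [-0.0044 + 0.0237] / 0.1039 = 0.1861 which rounds to 0.19
d₂ = d₁ − σ√T = 0.1861 − 0.1039 = 0.0822 which rounds to 0.08
Risk-neutral Pr[S_T < K] = N(−d₂) = N(-0.08) = 0.4681

0.4681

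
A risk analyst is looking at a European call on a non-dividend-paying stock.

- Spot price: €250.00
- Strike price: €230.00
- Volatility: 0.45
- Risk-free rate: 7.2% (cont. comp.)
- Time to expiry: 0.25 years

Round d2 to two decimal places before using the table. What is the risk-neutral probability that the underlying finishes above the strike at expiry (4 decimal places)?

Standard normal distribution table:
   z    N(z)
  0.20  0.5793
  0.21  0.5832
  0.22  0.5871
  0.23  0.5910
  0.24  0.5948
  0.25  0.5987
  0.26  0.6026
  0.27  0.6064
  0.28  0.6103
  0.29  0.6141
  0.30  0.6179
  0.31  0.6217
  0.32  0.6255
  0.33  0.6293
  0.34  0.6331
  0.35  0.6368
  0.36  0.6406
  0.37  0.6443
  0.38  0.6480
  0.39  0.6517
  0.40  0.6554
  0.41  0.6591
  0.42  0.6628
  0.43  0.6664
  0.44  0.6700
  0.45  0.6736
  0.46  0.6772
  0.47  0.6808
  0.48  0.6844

T = 0.25;  σ√T = 0.2250
d₁ = [ln(250/230) + (0.072 + ½·0.45²)·0.25] / (σ√T) = (0.0834 + 0.0433) / 0.2250 = 0.5631 ≈ 0.56
d₂ = 0.5631 − 0.2250 = 0.3381 ≈ 0.34
Risk-neutral Pr[S_T > K] = N(d₂) = N(0.34) = 0.6331

0.6331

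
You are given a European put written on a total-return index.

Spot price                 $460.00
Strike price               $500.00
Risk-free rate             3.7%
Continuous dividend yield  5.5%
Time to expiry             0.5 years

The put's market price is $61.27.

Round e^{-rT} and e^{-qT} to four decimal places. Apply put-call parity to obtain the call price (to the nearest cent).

exp(−qT) = exp(−0.055·0.5) = 0.9729;  exp(−rT) = exp(−0.037·0.5) = 0.9817
Put-call parity: C − P = S·e^(−qT) − K·e^(−rT) = 460·0.9729 − 500·0.9817 = 447.5340 − 490.8500 = -43.3160
C = P + (C − P) = 61.27 + (-43.3160) = 17.9540

$17.95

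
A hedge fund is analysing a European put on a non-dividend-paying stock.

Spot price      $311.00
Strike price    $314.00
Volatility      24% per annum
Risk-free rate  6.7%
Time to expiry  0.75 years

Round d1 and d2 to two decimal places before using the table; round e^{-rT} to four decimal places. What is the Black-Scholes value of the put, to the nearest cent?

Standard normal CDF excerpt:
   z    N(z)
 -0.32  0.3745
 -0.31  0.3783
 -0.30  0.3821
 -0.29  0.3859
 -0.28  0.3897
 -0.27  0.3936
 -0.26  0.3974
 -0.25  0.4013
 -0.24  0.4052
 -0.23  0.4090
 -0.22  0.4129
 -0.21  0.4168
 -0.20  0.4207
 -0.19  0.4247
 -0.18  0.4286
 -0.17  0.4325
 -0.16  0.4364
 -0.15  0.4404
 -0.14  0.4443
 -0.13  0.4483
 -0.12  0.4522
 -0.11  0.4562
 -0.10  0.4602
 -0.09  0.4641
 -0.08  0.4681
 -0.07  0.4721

$19.75

σ√T = 0.24 × 0.8660 = 0.2078
d₁ = [ln(311/314) + (0.067 + 0.24²/2)·0.75] / 0.2078 = [-0.0096 + 0.0718] / 0.2078 = 0.2995 which rounds to 0.30
d₂ = d₁ − σ√T = 0.2995 − 0.2078 = 0.0917 which rounds to 0.09
e^(−rT) = e^(−0.067·0.75) = 0.9510
N(−d₂) = N(-0.09) = 0.4641;  N(−d₁) = N(-0.30) = 0.3821
P = 314·0.9510·0.4641 − 311·0.3821 = 138.5868 − 118.8331 = 19.7537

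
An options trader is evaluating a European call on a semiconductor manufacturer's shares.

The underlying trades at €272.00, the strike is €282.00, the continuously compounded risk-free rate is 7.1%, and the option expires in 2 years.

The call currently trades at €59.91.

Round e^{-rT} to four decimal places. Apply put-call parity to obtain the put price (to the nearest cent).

e^(−rT) = e^(−0.071·2) = 0.8676
Put-call parity: C − P = S − K·e^(−rT) = 272 − 282·0.8676 = 272 − 244.6632 = 27.3368
P = C − (C − P) = 59.91 − (27.3368) = 32.5732

€32.57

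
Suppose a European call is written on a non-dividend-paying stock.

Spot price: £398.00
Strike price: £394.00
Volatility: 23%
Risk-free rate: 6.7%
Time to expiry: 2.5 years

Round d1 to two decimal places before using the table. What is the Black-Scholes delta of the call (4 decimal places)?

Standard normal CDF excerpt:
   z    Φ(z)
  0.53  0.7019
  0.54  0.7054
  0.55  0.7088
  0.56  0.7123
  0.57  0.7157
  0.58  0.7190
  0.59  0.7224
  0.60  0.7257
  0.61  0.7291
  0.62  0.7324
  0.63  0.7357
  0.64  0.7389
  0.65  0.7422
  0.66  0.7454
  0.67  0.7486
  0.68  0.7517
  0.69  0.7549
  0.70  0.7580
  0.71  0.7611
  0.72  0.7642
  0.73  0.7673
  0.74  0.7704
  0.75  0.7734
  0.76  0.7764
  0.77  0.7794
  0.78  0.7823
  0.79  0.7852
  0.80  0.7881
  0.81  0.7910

0.7486

σ√T = 0.23·√2.5 = 0.3637
ln(S/K) + (r + σ²/2)T = ln(398/394) + (0.067 + 0.23²/2)·2.5 = 0.0101 + 0.2336 = 0.2437
d₁ = 0.2437 / 0.3637 = 0.6702 ⇒ 0.67
N(d₁) = N(0.67) = 0.7486
Δ_call = N(d₁) = 0.7486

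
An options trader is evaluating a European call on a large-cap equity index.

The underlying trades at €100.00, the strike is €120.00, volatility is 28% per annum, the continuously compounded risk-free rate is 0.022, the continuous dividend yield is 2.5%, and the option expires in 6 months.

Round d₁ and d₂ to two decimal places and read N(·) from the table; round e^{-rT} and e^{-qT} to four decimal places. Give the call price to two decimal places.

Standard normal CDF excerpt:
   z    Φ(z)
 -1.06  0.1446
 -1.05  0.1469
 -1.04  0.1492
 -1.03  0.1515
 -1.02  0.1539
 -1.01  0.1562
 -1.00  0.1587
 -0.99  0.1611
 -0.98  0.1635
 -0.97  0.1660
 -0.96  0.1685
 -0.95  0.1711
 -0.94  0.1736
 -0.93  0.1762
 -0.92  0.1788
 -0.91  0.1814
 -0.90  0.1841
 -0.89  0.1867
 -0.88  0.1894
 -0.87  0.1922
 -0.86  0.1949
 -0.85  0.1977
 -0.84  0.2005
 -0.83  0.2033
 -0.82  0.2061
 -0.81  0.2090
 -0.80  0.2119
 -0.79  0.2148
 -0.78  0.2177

σ√T = 0.28 × 0.7071 = 0.1980
d₁ = [ln(100/120) + (0.022 − 0.025 + 0.28²/2)·0.5] / 0.1980 = [-0.1823 + 0.0181] / 0.1980 = -0.8294 ≈ -0.83
d₂ = d₁ − σ√T = -0.8294 − 0.1980 = -1.0274 ≈ -1.03
exp(−qT) = exp(−0.025·0.5) = 0.9876;  exp(−rT) = exp(−0.022·0.5) = 0.9891
N(d₁) = N(-0.83) = 0.2033;  N(d₂) = N(-1.03) = 0.1515
C = 100·0.9876·0.2033 − 120·0.9891·0.1515 = 20.0779 − 17.9818 = 2.0961

€2.10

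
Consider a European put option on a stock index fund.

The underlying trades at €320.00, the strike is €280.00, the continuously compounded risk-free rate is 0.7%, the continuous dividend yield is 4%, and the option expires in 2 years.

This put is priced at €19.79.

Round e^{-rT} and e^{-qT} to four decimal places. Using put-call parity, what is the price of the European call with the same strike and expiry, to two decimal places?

e^(−qT) = e^(−0.04·2) = 0.9231;  e^(−rT) = e^(−0.007·2) = 0.9861
Put-call parity: C − P = S·e^(−qT) − K·e^(−rT) = 320·0.9231 − 280·0.9861 = 295.3920 − 276.1080 = 19.2840
C = P + (C − P) = 19.79 + (19.2840) = 39.0740

€39.07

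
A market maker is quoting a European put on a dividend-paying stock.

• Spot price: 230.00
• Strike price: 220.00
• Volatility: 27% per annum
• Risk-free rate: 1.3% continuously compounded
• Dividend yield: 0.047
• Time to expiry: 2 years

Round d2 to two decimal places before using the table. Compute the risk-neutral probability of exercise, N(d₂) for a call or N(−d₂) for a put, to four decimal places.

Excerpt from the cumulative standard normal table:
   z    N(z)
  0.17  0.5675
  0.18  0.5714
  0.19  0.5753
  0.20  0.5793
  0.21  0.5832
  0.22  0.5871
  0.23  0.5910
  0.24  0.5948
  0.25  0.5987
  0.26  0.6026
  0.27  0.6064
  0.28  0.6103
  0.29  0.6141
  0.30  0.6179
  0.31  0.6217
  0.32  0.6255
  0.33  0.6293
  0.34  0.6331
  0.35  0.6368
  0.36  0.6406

σ√T = 0.27 × 1.4142 = 0.3818
d₁ = [ln(230/220) + (0.013 − 0.047 + 0.27²/2)·2] / 0.3818 = [0.0445 + 0.0049] / 0.3818 = 0.1292 ≈ 0.13
d₂ = d₁ − σ√T = 0.1292 − 0.3818 = -0.2526 ≈ -0.25
Risk-neutral Pr[S_T < K] = N(−d₂) = N(0.25) = 0.5987

0.5987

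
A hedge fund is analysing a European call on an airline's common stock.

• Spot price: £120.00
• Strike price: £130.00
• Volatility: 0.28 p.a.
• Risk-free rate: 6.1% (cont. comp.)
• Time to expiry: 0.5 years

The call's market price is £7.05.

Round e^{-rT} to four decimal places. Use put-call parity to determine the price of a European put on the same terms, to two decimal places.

exp(−rT) = exp(−0.061·0.5) = 0.9700
Put-call parity: C − P = S − K·e^(−rT) = 120 − 130·0.9700 = 120 − 126.1000 = -6.1000
P = C − (C − P) = 7.05 − (-6.1000) = 13.1500

£13.15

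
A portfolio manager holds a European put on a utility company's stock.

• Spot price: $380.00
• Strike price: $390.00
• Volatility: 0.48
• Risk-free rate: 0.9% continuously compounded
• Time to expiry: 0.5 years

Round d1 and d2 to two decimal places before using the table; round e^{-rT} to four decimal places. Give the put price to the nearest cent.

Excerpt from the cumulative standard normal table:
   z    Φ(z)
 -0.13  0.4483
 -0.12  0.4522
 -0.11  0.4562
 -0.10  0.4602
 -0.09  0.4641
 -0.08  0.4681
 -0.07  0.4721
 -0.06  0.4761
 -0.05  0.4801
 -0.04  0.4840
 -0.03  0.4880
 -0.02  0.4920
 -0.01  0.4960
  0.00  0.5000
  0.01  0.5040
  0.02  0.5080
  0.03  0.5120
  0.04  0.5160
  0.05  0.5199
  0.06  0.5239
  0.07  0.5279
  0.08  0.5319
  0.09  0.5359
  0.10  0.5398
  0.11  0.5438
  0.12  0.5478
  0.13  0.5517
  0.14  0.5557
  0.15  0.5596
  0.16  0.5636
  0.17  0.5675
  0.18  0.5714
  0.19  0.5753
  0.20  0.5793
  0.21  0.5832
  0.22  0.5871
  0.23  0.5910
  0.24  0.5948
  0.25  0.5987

T = 0.5;  σ√T = 0.3394
d₁ = [ln(380/390) + (0.009 + ½·0.48²)·0.5] / (σ√T) = (-0.0260 + 0.0621) / 0.3394 = 0.1064 → 0.11
d₂ = 0.1064 − 0.3394 = -0.2330 → -0.23
exp(−rT) = exp(−0.009·0.5) = 0.9955
N(−d₂) = N(0.23) = 0.5910;  N(−d₁) = N(-0.11) = 0.4562
P = 390·0.9955·0.5910 − 380·0.4562 = 229.4528 − 173.3560 = 56.0968

$56.10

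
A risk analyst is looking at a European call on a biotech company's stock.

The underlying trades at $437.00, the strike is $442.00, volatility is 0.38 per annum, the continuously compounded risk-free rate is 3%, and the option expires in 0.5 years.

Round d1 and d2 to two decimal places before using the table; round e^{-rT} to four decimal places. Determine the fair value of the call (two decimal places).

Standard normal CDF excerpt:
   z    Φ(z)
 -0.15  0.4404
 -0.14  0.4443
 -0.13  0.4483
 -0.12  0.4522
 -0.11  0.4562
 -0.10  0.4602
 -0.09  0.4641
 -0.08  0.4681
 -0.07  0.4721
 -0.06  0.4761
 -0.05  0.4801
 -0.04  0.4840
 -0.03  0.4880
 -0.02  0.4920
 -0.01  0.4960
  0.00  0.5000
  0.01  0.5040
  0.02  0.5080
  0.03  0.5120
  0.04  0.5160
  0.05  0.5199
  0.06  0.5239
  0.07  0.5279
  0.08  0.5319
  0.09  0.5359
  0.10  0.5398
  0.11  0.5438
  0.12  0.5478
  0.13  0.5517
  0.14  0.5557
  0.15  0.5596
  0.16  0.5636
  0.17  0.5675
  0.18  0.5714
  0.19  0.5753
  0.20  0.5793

σ√T = 0.38·√0.5 = 0.2687
d₁ = [ln(437/442) + (0.03 + 0.38²/2)·0.5] / 0.2687 = [-0.0114 + 0.0511] / 0.2687 = 0.1478 ⇒ 0.15
d₂ = d₁ − σ√T = 0.1478 − 0.2687 = -0.1209 ⇒ -0.12
exp(−rT) = exp(−0.03·0.5) = 0.9851
C = 437·N(0.15) − 442·0.9851·N(-0.12) = 437·0.5596 − 442·0.9851·0.4522 = 244.5452 − 196.8943 = 47.6509

$47.65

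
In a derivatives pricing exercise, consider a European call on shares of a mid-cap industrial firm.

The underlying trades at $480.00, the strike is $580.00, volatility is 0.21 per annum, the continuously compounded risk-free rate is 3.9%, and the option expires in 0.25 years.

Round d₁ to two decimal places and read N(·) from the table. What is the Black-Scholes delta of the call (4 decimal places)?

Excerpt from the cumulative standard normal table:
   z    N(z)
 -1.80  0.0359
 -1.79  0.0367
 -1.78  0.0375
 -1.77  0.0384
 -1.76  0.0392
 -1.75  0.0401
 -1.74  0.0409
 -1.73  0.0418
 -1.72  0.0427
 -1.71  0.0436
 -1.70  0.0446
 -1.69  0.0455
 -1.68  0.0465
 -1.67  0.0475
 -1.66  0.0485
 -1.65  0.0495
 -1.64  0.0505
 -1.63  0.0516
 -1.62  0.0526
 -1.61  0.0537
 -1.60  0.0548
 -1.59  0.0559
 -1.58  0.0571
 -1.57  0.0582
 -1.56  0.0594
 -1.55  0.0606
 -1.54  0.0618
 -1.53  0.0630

T = 0.25;  σ√T = 0.1050
d₁ = [ln(480/580) + (0.039 + ½·0.21²)·0.25] / (σ√T) = (-0.1892 + 0.0153) / 0.1050 = -1.6569 ⇒ -1.66
N(d₁) = N(-1.66) = 0.0485
Δ_call = N(d₁) = 0.0485

0.0485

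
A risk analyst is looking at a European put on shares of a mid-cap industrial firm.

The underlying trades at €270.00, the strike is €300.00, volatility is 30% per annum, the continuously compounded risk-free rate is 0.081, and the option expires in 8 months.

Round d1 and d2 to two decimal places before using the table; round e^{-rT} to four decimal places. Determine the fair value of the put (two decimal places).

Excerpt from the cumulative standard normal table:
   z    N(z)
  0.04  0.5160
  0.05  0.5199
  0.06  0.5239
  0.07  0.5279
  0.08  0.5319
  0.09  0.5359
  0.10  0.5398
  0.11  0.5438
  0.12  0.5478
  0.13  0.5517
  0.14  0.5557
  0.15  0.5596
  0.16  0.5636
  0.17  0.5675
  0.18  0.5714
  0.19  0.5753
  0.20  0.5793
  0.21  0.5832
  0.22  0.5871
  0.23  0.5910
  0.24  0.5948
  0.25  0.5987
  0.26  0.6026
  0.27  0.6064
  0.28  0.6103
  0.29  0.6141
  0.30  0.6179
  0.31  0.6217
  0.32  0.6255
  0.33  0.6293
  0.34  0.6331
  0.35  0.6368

€34.17

T = 0.6667;  σ√T = 0.2449
d₁ = [ln(270/300) + (0.081 + 0.3²/2)·0.6667] / 0.2449 = [-0.1054 + 0.0840] / 0.2449 = -0.0872 ≈ -0.09
d₂ = d₁ − σ√T = -0.0872 − 0.2449 = -0.3322 ≈ -0.33
e^(−rT) = e^(−0.081·0.6667) = 0.9474
N(−d₂) = N(0.33) = 0.6293;  N(−d₁) = N(0.09) = 0.5359
P = 300·0.9474·0.6293 − 270·0.5359 = 178.8596 − 144.6930 = 34.1666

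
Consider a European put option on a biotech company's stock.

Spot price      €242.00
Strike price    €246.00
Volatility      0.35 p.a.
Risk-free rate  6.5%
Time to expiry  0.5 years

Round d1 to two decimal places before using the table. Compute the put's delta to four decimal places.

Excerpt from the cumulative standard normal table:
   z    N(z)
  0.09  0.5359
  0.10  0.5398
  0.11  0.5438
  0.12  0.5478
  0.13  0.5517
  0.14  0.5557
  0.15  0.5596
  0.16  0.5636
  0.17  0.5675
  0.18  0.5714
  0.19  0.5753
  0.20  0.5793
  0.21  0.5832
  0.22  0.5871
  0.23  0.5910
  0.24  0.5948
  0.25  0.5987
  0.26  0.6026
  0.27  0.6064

σ√T = 0.35 × 0.7071 = 0.2475
d₁ = [ln(242/246) + (0.065 + 0.35²/2)·0.5] / 0.2475 = [-0.0164 + 0.0631] / 0.2475 = 0.1888 ⇒ 0.19
N(d₁) = N(0.19) = 0.5753
Δ_put = N(d₁) − 1 = 0.5753 − 1 = -0.4247

-0.4247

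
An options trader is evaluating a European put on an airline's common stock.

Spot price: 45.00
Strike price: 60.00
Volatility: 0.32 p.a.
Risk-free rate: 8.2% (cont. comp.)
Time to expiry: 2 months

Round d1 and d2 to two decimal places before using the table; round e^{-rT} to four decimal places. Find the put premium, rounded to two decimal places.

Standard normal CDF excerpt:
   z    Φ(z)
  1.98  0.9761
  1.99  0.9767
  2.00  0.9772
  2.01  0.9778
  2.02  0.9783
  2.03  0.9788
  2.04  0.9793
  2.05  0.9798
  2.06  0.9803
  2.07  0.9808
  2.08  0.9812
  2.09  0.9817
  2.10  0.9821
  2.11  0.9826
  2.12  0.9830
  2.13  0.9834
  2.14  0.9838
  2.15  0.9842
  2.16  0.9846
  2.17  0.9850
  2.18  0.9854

σ√T = 0.32 × 0.4082 = 0.1306
d₁ = [ln(45/60) + (0.082 + 0.32²/2)·0.1667] / 0.1306 = [-0.2877 + 0.0222] / 0.1306 = -2.0322 → -2.03
d₂ = d₁ − σ√T = -2.0322 − 0.1306 = -2.1628 → -2.16
e^(−rT) = e^(−0.082·0.1667) = 0.9864
N(−d₂) = N(2.16) = 0.9846;  N(−d₁) = N(2.03) = 0.9788
P = 60·0.9864·0.9846 − 45·0.9788 = 58.2726 − 44.0460 = 14.2266

14.23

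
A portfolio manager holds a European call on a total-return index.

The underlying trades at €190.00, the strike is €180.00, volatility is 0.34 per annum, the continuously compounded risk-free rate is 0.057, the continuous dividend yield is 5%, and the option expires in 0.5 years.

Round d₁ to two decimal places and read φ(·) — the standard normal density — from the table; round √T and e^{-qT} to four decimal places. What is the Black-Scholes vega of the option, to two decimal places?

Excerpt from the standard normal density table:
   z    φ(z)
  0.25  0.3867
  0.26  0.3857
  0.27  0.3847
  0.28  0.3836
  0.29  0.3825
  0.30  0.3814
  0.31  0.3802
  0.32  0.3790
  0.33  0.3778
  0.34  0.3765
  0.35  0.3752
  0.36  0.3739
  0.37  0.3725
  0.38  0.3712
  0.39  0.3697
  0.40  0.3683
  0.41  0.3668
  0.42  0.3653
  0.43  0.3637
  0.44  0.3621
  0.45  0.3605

48.99

σ√T = 0.34 × 0.7071 = 0.2404
d₁ = [ln(190/180) + (0.057 − 0.05 + 0.34²/2)·0.5] / 0.2404 = [0.0541 + 0.0324] / 0.2404 = 0.3597 ≈ 0.36
√T = √0.5 = 0.7071
φ(d₁) = φ(0.36) = 0.3739
e^(−qT) = e^(−0.05·0.5) = 0.9753
vega = S·e^(−qT)·φ(d₁)·√T = 190·0.9753·0.3739·0.7071 = 48.9923
(The put has the same vega.)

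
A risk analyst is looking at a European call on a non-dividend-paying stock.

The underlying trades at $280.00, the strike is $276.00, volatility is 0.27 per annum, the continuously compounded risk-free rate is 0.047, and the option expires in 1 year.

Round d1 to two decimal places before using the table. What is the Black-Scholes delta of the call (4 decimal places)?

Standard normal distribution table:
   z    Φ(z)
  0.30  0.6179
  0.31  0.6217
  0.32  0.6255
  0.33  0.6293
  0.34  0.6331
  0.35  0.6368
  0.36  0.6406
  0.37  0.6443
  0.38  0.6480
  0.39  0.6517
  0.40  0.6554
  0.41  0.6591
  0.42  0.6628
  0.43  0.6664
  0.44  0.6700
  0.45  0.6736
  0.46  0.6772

0.6406

T = 1;  σ√T = 0.2700
d₁ = [ln(280/276) + (0.047 + ½·0.27²)·1] / (σ√T) = (0.0144 + 0.0834) / 0.2700 = 0.3624 → 0.36
N(d₁) = N(0.36) = 0.6406
Δ_call = N(d₁) = 0.6406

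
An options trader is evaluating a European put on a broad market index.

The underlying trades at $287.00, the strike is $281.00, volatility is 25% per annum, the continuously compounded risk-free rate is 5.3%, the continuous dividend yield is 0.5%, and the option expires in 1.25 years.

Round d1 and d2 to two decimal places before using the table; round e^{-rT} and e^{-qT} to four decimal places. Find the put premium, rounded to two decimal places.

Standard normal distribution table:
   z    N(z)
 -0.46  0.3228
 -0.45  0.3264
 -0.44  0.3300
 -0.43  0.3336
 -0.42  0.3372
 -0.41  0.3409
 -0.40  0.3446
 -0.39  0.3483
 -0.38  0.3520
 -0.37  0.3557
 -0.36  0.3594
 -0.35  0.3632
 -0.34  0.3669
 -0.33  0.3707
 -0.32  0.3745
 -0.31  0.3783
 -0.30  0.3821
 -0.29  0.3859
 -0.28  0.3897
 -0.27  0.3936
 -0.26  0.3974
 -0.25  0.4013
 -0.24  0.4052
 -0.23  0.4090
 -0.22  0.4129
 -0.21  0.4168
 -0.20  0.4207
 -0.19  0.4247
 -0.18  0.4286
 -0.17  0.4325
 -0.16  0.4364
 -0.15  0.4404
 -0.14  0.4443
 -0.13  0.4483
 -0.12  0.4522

$20.67

T = 1.25;  σ√T = 0.2795
d₁ = [ln(287/281) + (0.053 − 0.005 + ½·0.25²)·1.25] / (σ√T) = (0.0211 + 0.0991) / 0.2795 = 0.4300 ≈ 0.43
d₂ = 0.4300 − 0.2795 = 0.1505 ≈ 0.15
exp(−qT) = exp(−0.005·1.25) = 0.9938;  exp(−rT) = exp(−0.053·1.25) = 0.9359
P = 281·0.9359·N(-0.15) − 287·0.9938·N(-0.43) = 281·0.9359·0.4404 − 287·0.9938·0.3336 = 115.8199 − 95.1496 = 20.6703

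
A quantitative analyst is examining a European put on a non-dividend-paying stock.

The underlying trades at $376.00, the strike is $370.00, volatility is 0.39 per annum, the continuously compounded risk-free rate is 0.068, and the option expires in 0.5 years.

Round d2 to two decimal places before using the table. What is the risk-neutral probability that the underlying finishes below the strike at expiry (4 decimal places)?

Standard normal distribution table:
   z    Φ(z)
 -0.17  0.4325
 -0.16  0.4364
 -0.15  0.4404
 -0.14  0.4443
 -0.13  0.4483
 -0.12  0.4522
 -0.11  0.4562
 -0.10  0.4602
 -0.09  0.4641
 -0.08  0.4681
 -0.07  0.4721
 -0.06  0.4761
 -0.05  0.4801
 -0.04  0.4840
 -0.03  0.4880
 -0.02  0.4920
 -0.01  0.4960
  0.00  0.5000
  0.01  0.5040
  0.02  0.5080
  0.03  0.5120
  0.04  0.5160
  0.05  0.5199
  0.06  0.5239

0.4840

σ√T = 0.39·√0.5 = 0.2758
d₁ = [ln(376/370) + (0.068 + 0.39²/2)·0.5] / 0.2758 = [0.0161 + 0.0720] / 0.2758 = 0.3195 → 0.32
d₂ = d₁ − σ√T = 0.3195 − 0.2758 = 0.0437 → 0.04
Pr(exercise) under Q = N(−d₂) = N(-0.04) = 0.4840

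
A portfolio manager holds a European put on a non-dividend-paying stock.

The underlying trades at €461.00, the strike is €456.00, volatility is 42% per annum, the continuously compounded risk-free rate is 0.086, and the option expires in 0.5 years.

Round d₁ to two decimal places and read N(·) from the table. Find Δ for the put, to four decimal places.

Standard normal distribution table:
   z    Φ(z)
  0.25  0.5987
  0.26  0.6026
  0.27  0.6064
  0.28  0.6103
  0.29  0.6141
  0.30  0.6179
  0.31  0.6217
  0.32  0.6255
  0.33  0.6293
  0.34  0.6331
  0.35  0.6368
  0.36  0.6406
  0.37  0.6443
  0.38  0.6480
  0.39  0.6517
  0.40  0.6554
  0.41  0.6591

T = 0.5;  σ√T = 0.2970
d₁ = [ln(461/456) + (0.086 + 0.42²/2)·0.5] / 0.2970 = [0.0109 + 0.0871] / 0.2970 = 0.3300 → 0.33
N(d₁) = N(0.33) = 0.6293
Δ_put = N(d₁) − 1 = 0.6293 − 1 = -0.3707

-0.3707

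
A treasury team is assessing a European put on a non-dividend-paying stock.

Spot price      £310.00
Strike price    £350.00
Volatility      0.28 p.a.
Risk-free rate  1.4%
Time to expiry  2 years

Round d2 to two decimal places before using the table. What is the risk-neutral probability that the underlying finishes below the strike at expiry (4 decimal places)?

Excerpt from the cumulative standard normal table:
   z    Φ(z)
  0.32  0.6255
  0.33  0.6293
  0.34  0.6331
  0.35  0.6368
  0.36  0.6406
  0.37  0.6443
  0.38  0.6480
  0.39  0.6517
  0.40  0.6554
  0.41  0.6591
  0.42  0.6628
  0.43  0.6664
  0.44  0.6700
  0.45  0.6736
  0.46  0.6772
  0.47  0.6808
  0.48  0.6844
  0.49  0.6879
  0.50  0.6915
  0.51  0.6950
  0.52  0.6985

0.6664

σ√T = 0.28·√2 = 0.3960
ln(S/K) + (r + σ²/2)T = ln(310/350) + (0.014 + 0.28²/2)·2 = -0.1214 + 0.1064 = -0.0150
d₁ = -0.0150 / 0.3960 = -0.0378 → -0.04
d₂ = d₁ − σ√T = -0.0378 − 0.3960 = -0.4338 → -0.43
Pr(exercise) under Q = N(−d₂) = N(0.43) = 0.6664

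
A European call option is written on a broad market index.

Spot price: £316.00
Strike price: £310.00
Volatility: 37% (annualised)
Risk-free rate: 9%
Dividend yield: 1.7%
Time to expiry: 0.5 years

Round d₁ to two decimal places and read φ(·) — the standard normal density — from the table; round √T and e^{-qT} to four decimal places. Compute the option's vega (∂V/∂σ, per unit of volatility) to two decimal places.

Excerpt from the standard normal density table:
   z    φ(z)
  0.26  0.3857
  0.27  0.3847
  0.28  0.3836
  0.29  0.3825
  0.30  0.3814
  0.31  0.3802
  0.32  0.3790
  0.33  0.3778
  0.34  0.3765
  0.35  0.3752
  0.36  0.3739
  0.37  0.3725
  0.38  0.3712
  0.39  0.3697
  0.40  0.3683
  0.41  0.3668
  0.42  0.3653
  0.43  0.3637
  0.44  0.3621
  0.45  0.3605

83.41

σ√T = 0.37 × 0.7071 = 0.2616
d₁ = [ln(316/310) + (0.09 − 0.017 + ½·0.37²)·0.5] / (σ√T) = (0.0192 + 0.0707) / 0.2616 = 0.3436 ≈ 0.34
√T = √0.5 = 0.7071
φ(d₁) = φ(0.34) = 0.3765
e^(−qT) = e^(−0.017·0.5) = 0.9915
vega = S·e^(−qT)·φ(d₁)·√T = 316·0.9915·0.3765·0.7071 = 83.4114
(Call and put vega coincide under Black-Scholes.)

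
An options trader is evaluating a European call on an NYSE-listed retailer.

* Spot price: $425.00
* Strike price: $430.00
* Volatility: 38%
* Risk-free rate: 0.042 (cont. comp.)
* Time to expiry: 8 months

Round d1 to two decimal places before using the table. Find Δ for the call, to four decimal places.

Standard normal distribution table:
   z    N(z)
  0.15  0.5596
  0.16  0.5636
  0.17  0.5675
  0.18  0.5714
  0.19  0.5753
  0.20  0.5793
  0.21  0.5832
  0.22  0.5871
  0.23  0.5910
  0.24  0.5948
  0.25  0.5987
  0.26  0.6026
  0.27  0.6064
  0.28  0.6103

T = 0.6667;  σ√T = 0.3103
d₁ = [ln(425/430) + (0.042 + ½·0.38²)·0.6667] / (σ√T) = (-0.0117 + 0.0761) / 0.3103 = 0.2077 which rounds to 0.21
N(d₁) = N(0.21) = 0.5832
Δ_call = N(d₁) = 0.5832

0.5832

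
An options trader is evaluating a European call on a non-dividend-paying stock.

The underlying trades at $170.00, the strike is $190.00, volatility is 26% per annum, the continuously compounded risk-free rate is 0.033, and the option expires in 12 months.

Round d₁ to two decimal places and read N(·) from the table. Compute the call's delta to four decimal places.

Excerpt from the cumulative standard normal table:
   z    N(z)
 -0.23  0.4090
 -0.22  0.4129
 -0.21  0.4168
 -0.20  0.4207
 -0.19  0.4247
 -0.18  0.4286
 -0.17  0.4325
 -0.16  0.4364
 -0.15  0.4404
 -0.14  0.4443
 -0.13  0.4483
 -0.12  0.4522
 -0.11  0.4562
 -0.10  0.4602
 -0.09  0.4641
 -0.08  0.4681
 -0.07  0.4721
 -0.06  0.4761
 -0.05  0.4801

0.4325

T = 1;  σ√T = 0.2600
ln(S/K) + (r + σ²/2)T = ln(170/190) + (0.033 + 0.26²/2)·1 = -0.1112 + 0.0668 = -0.0444
d₁ = -0.0444 / 0.2600 = -0.1709 ⇒ -0.17
N(d₁) = N(-0.17) = 0.4325
Δ_call = N(d₁) = 0.4325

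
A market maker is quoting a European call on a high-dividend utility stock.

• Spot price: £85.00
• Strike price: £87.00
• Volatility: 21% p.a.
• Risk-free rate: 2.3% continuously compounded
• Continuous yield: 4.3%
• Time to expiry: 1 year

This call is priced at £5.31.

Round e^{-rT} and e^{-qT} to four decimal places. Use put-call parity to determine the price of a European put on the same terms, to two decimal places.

£8.91

e^(−qT) = e^(−0.043·1) = 0.9579;  e^(−rT) = e^(−0.023·1) = 0.9773
Put-call parity: C − P = S·e^(−qT) − K·e^(−rT) = 85·0.9579 − 87·0.9773 = 81.4215 − 85.0251 = -3.6036
P = C − (C − P) = 5.31 − (-3.6036) = 8.9136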